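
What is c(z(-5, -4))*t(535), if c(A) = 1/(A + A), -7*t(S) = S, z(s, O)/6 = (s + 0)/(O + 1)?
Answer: -107/28 ≈ -3.8214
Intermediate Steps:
z(s, O) = 6*s/(1 + O) (z(s, O) = 6*((s + 0)/(O + 1)) = 6*(s/(1 + O)) = 6*s/(1 + O))
t(S) = -S/7
c(A) = 1/(2*A)
c(z(-5, -4))*t(535) = (1/(2*((6*(-5)/(1 - 4)))))*(-⅐*535) = (1/(2*((6*(-5)/(-3)))))*(-535/7) = (1/(2*((6*(-5)*(-⅓)))))*(-535/7) = ((½)/10)*(-535/7) = ((½)*(⅒))*(-535/7) = (1/20)*(-535/7) = -107/28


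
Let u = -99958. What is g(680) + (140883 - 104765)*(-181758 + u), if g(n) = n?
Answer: -10175017808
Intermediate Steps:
g(680) + (140883 - 104765)*(-181758 + u) = 680 + (140883 - 104765)*(-181758 - 99958) = 680 + 36118*(-281716) = 680 - 10175018488 = -10175017808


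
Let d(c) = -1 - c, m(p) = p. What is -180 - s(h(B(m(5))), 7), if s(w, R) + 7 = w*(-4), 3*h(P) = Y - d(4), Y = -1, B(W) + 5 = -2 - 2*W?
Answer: -503/3 ≈ -167.67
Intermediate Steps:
B(W) = -7 - 2*W (B(W) = -5 + (-2 - 2*W) = -7 - 2*W)
h(P) = 4/3 (h(P) = (-1 - (-1 - 1*4))/3 = (-1 - (-1 - 4))/3 = (-1 - 1*(-5))/3 = (-1 + 5)/3 = (1/3)*4 = 4/3)
s(w, R) = -7 - 4*w (s(w, R) = -7 + w*(-4) = -7 - 4*w)
-180 - s(h(B(m(5))), 7) = -180 - (-7 - 4*4/3) = -180 - (-7 - 16/3) = -180 - 1*(-37/3) = -180 + 37/3 = -503/3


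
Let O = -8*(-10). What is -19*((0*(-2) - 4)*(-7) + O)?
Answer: -2052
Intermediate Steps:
O = 80
-19*((0*(-2) - 4)*(-7) + O) = -19*((0*(-2) - 4)*(-7) + 80) = -19*((0 - 4)*(-7) + 80) = -19*(-4*(-7) + 80) = -19*(28 + 80) = -19*108 = -2052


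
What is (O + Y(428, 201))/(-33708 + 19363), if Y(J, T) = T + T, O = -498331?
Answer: 497929/14345 ≈ 34.711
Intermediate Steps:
Y(J, T) = 2*T
(O + Y(428, 201))/(-33708 + 19363) = (-498331 + 2*201)/(-33708 + 19363) = (-498331 + 402)/(-14345) = -497929*(-1/14345) = 497929/14345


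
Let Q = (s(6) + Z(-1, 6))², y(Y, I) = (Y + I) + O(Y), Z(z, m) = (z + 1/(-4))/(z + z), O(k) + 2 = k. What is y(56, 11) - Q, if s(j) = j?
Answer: 4935/64 ≈ 77.109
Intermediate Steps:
O(k) = -2 + k
Z(z, m) = (-¼ + z)/(2*z) (Z(z, m) = (z - ¼)/((2*z)) = (-¼ + z)*(1/(2*z)) = (-¼ + z)/(2*z))
y(Y, I) = -2 + I + 2*Y (y(Y, I) = (Y + I) + (-2 + Y) = (I + Y) + (-2 + Y) = -2 + I + 2*Y)
Q = 2809/64 (Q = (6 + (⅛)*(-1 + 4*(-1))/(-1))² = (6 + (⅛)*(-1)*(-1 - 4))² = (6 + (⅛)*(-1)*(-5))² = (6 + 5/8)² = (53/8)² = 2809/64 ≈ 43.891)
y(56, 11) - Q = (-2 + 11 + 2*56) - 1*2809/64 = (-2 + 11 + 112) - 2809/64 = 121 - 2809/64 = 4935/64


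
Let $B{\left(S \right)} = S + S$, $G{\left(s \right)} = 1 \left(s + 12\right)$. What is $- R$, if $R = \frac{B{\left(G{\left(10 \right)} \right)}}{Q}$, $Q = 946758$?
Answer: $- \frac{22}{473379} \approx -4.6474 \cdot 10^{-5}$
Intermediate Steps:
$G{\left(s \right)} = 12 + s$ ($G{\left(s \right)} = 1 \left(12 + s\right) = 12 + s$)
$B{\left(S \right)} = 2 S$
$R = \frac{22}{473379}$ ($R = \frac{2 \left(12 + 10\right)}{946758} = 2 \cdot 22 \cdot \frac{1}{946758} = 44 \cdot \frac{1}{946758} = \frac{22}{473379} \approx 4.6474 \cdot 10^{-5}$)
$- R = \left(-1\right) \frac{22}{473379} = - \frac{22}{473379}$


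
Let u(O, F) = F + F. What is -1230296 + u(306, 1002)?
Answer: -1228292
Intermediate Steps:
u(O, F) = 2*F
-1230296 + u(306, 1002) = -1230296 + 2*1002 = -1230296 + 2004 = -1228292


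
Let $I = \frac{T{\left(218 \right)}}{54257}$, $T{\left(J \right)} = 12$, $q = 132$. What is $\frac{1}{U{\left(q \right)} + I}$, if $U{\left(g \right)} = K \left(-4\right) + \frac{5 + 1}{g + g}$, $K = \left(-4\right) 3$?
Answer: $\frac{2387308}{114645569} \approx 0.020823$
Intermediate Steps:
$K = -12$
$U{\left(g \right)} = 48 + \frac{3}{g}$ ($U{\left(g \right)} = \left(-12\right) \left(-4\right) + \frac{5 + 1}{g + g} = 48 + \frac{6}{2 g} = 48 + 6 \frac{1}{2 g} = 48 + \frac{3}{g}$)
$I = \frac{12}{54257} \approx 0.00022117$
$\frac{1}{U{\left(q \right)} + I} = \frac{1}{\left(48 + \frac{3}{132}\right) + \frac{12}{54257}} = \frac{1}{\left(48 + 3 \cdot \frac{1}{132}\right) + \frac{12}{54257}} = \frac{1}{\left(48 + \frac{1}{44}\right) + \frac{12}{54257}} = \frac{1}{\frac{2113}{44} + \frac{12}{54257}} = \frac{1}{\frac{114645569}{2387308}} = \frac{2387308}{114645569}$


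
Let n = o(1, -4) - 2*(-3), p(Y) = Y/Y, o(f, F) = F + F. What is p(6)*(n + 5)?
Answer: 3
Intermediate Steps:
o(f, F) = 2*F
p(Y) = 1
n = -2 (n = 2*(-4) - 2*(-3) = -8 + 6 = -2)
p(6)*(n + 5) = 1*(-2 + 5) = 1*3 = 3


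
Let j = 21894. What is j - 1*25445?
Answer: -3551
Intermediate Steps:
j - 1*25445 = 21894 - 1*25445 = 21894 - 25445 = -3551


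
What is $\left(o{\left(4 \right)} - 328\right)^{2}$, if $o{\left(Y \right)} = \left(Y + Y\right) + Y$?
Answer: $99856$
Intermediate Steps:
$o{\left(Y \right)} = 3 Y$ ($o{\left(Y \right)} = 2 Y + Y = 3 Y$)
$\left(o{\left(4 \right)} - 328\right)^{2} = \left(3 \cdot 4 - 328\right)^{2} = \left(12 - 328\right)^{2} = \left(-316\right)^{2} = 99856$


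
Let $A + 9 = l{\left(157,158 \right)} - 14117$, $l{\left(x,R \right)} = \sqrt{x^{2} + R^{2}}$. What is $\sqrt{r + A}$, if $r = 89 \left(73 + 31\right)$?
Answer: $\sqrt{-4870 + \sqrt{49613}} \approx 68.171 i$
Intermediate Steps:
$r = 9256$ ($r = 89 \cdot 104 = 9256$)
$l{\left(x,R \right)} = \sqrt{R^{2} + x^{2}}$
$A = -14126 + \sqrt{49613}$ ($A = -9 - \left(14117 - \sqrt{158^{2} + 157^{2}}\right) = -9 - \left(14117 - \sqrt{24964 + 24649}\right) = -9 - \left(14117 - \sqrt{49613}\right) = -14126 + \sqrt{49613} \approx -13903.0$)
$\sqrt{r + A} = \sqrt{9256 - \left(14126 - \sqrt{49613}\right)} = \sqrt{-4870 + \sqrt{49613}}$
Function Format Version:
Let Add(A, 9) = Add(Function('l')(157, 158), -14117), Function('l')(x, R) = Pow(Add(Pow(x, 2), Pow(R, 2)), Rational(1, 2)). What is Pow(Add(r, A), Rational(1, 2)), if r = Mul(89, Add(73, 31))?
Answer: Pow(Add(-4870, Pow(49613, Rational(1, 2))), Rational(1, 2)) ≈ Mul(68.171, I)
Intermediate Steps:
r = 9256 (r = Mul(89, 104) = 9256)
Function('l')(x, R) = Pow(Add(Pow(R, 2), Pow(x, 2)), Rational(1, 2))
A = Add(-14126, Pow(49613, Rational(1, 2))) (A = Add(-9, Add(Pow(Add(Pow(158, 2), Pow(157, 2)), Rational(1, 2)), -14117)) = Add(-9, Add(Pow(Add(24964, 24649), Rational(1, 2)), -14117)) = Add(-9, Add(Pow(49613, Rational(1, 2)), -14117)) = Add(-9, Add(-14117, Pow(49613, Rational(1, 2)))) = Add(-14126, Pow(49613, Rational(1, 2))) ≈ -13903.)
Pow(Add(r, A), Rational(1, 2)) = Pow(Add(9256, Add(-14126, Pow(49613, Rational(1, 2)))), Rational(1, 2)) = Pow(Add(-4870, Pow(49613, Rational(1, 2))), Rational(1, 2))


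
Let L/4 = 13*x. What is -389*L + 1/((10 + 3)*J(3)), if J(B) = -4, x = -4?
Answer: 4207423/52 ≈ 80912.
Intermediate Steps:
L = -208 (L = 4*(13*(-4)) = 4*(-52) = -208)
-389*L + 1/((10 + 3)*J(3)) = -389*(-208) + 1/((10 + 3)*(-4)) = 80912 + 1/(13*(-4)) = 80912 + 1/(-52) = 80912 - 1/52 = 4207423/52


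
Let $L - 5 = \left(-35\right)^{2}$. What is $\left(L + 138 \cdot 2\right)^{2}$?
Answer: $2268036$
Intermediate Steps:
$L = 1230$ ($L = 5 + \left(-35\right)^{2} = 5 + 1225 = 1230$)
$\left(L + 138 \cdot 2\right)^{2} = \left(1230 + 138 \cdot 2\right)^{2} = \left(1230 + 276\right)^{2} = 1506^{2} = 2268036$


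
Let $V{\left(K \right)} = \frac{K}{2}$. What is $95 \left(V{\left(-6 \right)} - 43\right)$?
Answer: $-4370$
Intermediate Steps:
$V{\left(K \right)} = \frac{K}{2}$ ($V{\left(K \right)} = K \frac{1}{2} = \frac{K}{2}$)
$95 \left(V{\left(-6 \right)} - 43\right) = 95 \left(\frac{1}{2} \left(-6\right) - 43\right) = 95 \left(-3 - 43\right) = 95 \left(-46\right) = -4370$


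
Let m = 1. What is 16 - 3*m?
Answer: 13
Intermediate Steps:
16 - 3*m = 16 - 3*1 = 16 - 3 = 13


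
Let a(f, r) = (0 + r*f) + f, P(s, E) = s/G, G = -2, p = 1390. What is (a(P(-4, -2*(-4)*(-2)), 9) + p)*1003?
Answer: 1414230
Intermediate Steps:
P(s, E) = -s/2 (P(s, E) = s/(-2) = s*(-1/2) = -s/2)
a(f, r) = f + f*r (a(f, r) = (0 + f*r) + f = f*r + f = f + f*r)
(a(P(-4, -2*(-4)*(-2)), 9) + p)*1003 = ((-1/2*(-4))*(1 + 9) + 1390)*1003 = (2*10 + 1390)*1003 = (20 + 1390)*1003 = 1410*1003 = 1414230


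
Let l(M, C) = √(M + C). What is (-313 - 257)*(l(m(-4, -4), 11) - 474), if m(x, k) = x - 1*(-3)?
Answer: 270180 - 570*√10 ≈ 2.6838e+5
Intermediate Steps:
m(x, k) = 3 + x (m(x, k) = x + 3 = 3 + x)
l(M, C) = √(C + M)
(-313 - 257)*(l(m(-4, -4), 11) - 474) = (-313 - 257)*(√(11 + (3 - 4)) - 474) = -570*(√(11 - 1) - 474) = -570*(√10 - 474) = -570*(-474 + √10) = 270180 - 570*√10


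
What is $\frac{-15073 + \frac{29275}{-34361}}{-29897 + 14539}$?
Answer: $\frac{258976314}{263858119} \approx 0.9815$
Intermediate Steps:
$\frac{-15073 + \frac{29275}{-34361}}{-29897 + 14539} = \frac{-15073 + 29275 \left(- \frac{1}{34361}\right)}{-15358} = \left(-15073 - \frac{29275}{34361}\right) \left(- \frac{1}{15358}\right) = \left(- \frac{517952628}{34361}\right) \left(- \frac{1}{15358}\right) = \frac{258976314}{263858119}$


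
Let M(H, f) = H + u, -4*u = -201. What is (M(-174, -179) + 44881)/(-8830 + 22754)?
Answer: 179029/55696 ≈ 3.2144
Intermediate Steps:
u = 201/4 (u = -¼*(-201) = 201/4 ≈ 50.250)
M(H, f) = 201/4 + H (M(H, f) = H + 201/4 = 201/4 + H)
(M(-174, -179) + 44881)/(-8830 + 22754) = ((201/4 - 174) + 44881)/(-8830 + 22754) = (-495/4 + 44881)/13924 = (179029/4)*(1/13924) = 179029/55696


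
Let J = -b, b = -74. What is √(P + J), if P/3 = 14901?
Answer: √44777 ≈ 211.61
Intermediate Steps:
P = 44703 (P = 3*14901 = 44703)
J = 74 (J = -1*(-74) = 74)
√(P + J) = √(44703 + 74) = √44777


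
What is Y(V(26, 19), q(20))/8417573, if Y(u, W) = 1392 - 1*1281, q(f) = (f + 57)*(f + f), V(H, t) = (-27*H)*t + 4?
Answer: 111/8417573 ≈ 1.3187e-5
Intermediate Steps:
V(H, t) = 4 - 27*H*t (V(H, t) = -27*H*t + 4 = 4 - 27*H*t)
q(f) = 2*f*(57 + f) (q(f) = (57 + f)*(2*f) = 2*f*(57 + f))
Y(u, W) = 111 (Y(u, W) = 1392 - 1281 = 111)
Y(V(26, 19), q(20))/8417573 = 111/8417573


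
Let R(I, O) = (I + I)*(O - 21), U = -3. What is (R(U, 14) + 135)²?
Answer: 31329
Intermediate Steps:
R(I, O) = 2*I*(-21 + O) (R(I, O) = (2*I)*(-21 + O) = 2*I*(-21 + O))
(R(U, 14) + 135)² = (2*(-3)*(-21 + 14) + 135)² = (2*(-3)*(-7) + 135)² = (42 + 135)² = 177² = 31329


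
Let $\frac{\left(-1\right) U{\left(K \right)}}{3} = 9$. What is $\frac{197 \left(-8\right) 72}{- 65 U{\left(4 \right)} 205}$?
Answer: $- \frac{12608}{39975} \approx -0.3154$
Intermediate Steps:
$U{\left(K \right)} = -27$ ($U{\left(K \right)} = \left(-3\right) 9 = -27$)
$\frac{197 \left(-8\right) 72}{- 65 U{\left(4 \right)} 205} = \frac{197 \left(-8\right) 72}{\left(-65\right) \left(-27\right) 205} = \frac{\left(-1576\right) 72}{1755 \cdot 205} = - \frac{113472}{359775} = \left(-113472\right) \frac{1}{359775} = - \frac{12608}{39975}$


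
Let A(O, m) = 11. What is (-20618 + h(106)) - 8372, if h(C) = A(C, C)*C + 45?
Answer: -27779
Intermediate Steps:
h(C) = 45 + 11*C (h(C) = 11*C + 45 = 45 + 11*C)
(-20618 + h(106)) - 8372 = (-20618 + (45 + 11*106)) - 8372 = (-20618 + (45 + 1166)) - 8372 = (-20618 + 1211) - 8372 = -19407 - 8372 = -27779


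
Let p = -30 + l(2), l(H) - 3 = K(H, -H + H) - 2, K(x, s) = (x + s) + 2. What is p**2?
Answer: 625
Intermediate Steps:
K(x, s) = 2 + s + x (K(x, s) = (s + x) + 2 = 2 + s + x)
l(H) = 3 + H (l(H) = 3 + ((2 + (-H + H) + H) - 2) = 3 + ((2 + 0 + H) - 2) = 3 + ((2 + H) - 2) = 3 + H)
p = -25 (p = -30 + (3 + 2) = -30 + 5 = -25)
p**2 = (-25)**2 = 625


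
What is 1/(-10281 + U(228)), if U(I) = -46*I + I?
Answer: -1/20541 ≈ -4.8683e-5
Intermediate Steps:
U(I) = -45*I
1/(-10281 + U(228)) = 1/(-10281 - 45*228) = 1/(-10281 - 10260) = 1/(-20541) = -1/20541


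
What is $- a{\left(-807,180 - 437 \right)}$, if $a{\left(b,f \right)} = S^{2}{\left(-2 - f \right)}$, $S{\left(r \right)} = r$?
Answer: $-65025$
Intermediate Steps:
$a{\left(b,f \right)} = \left(-2 - f\right)^{2}$
$- a{\left(-807,180 - 437 \right)} = - \left(2 + \left(180 - 437\right)\right)^{2} = - \left(2 - 257\right)^{2} = - \left(-255\right)^{2} = \left(-1\right) 65025 = -65025$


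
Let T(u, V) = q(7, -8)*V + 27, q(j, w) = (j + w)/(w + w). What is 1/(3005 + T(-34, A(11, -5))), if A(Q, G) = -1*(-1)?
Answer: 16/48513 ≈ 0.00032981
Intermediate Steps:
q(j, w) = (j + w)/(2*w) (q(j, w) = (j + w)/((2*w)) = (j + w)*(1/(2*w)) = (j + w)/(2*w))
A(Q, G) = 1
T(u, V) = 27 + V/16 (T(u, V) = ((½)*(7 - 8)/(-8))*V + 27 = ((½)*(-⅛)*(-1))*V + 27 = V/16 + 27 = 27 + V/16)
1/(3005 + T(-34, A(11, -5))) = 1/(3005 + (27 + (1/16)*1)) = 1/(3005 + (27 + 1/16)) = 1/(3005 + 433/16) = 1/(48513/16) = 16/48513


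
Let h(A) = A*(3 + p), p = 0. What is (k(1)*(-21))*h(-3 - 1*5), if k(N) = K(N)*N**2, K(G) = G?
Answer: 504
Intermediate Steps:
k(N) = N**3 (k(N) = N*N**2 = N**3)
h(A) = 3*A (h(A) = A*(3 + 0) = A*3 = 3*A)
(k(1)*(-21))*h(-3 - 1*5) = (1**3*(-21))*(3*(-3 - 1*5)) = (1*(-21))*(3*(-3 - 5)) = -63*(-8) = -21*(-24) = 504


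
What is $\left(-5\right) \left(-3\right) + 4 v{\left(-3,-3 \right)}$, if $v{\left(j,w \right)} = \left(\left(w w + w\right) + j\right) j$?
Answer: $-21$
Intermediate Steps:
$v{\left(j,w \right)} = j \left(j + w + w^{2}\right)$ ($v{\left(j,w \right)} = \left(\left(w^{2} + w\right) + j\right) j = \left(\left(w + w^{2}\right) + j\right) j = \left(j + w + w^{2}\right) j = j \left(j + w + w^{2}\right)$)
$\left(-5\right) \left(-3\right) + 4 v{\left(-3,-3 \right)} = \left(-5\right) \left(-3\right) + 4 \left(- 3 \left(-3 - 3 + \left(-3\right)^{2}\right)\right) = 15 + 4 \left(- 3 \left(-3 - 3 + 9\right)\right) = 15 + 4 \left(\left(-3\right) 3\right) = 15 + 4 \left(-9\right) = 15 - 36 = -21$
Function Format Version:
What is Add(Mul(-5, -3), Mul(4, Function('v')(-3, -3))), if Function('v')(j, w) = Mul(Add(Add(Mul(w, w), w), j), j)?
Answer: -21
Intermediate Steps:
Function('v')(j, w) = Mul(j, Add(j, w, Pow(w, 2))) (Function('v')(j, w) = Mul(Add(Add(Pow(w, 2), w), j), j) = Mul(Add(Add(w, Pow(w, 2)), j), j) = Mul(Add(j, w, Pow(w, 2)), j) = Mul(j, Add(j, w, Pow(w, 2))))
Add(Mul(-5, -3), Mul(4, Function('v')(-3, -3))) = Add(Mul(-5, -3), Mul(4, Mul(-3, Add(-3, -3, Pow(-3, 2))))) = Add(15, Mul(4, Mul(-3, Add(-3, -3, 9)))) = Add(15, Mul(4, Mul(-3, 3))) = Add(15, Mul(4, -9)) = Add(15, -36) = -21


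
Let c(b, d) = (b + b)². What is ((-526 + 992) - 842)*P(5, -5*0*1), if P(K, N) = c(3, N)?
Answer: -13536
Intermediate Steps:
c(b, d) = 4*b² (c(b, d) = (2*b)² = 4*b²)
P(K, N) = 36 (P(K, N) = 4*3² = 4*9 = 36)
((-526 + 992) - 842)*P(5, -5*0*1) = ((-526 + 992) - 842)*36 = (466 - 842)*36 = -376*36 = -13536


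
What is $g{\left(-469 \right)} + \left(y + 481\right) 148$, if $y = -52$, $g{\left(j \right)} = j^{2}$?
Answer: $283453$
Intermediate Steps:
$g{\left(-469 \right)} + \left(y + 481\right) 148 = \left(-469\right)^{2} + \left(-52 + 481\right) 148 = 219961 + 429 \cdot 148 = 219961 + 63492 = 283453$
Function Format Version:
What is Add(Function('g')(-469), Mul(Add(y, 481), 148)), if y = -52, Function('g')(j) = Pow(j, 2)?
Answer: 283453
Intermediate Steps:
Add(Function('g')(-469), Mul(Add(y, 481), 148)) = Add(Pow(-469, 2), Mul(Add(-52, 481), 148)) = Add(219961, Mul(429, 148)) = Add(219961, 63492) = 283453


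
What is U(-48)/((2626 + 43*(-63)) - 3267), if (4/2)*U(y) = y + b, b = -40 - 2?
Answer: 9/670 ≈ 0.013433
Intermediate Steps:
b = -42
U(y) = -21 + y/2 (U(y) = (y - 42)/2 = (-42 + y)/2 = -21 + y/2)
U(-48)/((2626 + 43*(-63)) - 3267) = (-21 + (½)*(-48))/((2626 + 43*(-63)) - 3267) = (-21 - 24)/((2626 - 2709) - 3267) = -45/(-83 - 3267) = -45/(-3350) = -45*(-1/3350) = 9/670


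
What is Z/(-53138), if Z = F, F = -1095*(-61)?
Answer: -66795/53138 ≈ -1.2570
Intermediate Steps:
F = 66795
Z = 66795
Z/(-53138) = 66795/(-53138) = 66795*(-1/53138) = -66795/53138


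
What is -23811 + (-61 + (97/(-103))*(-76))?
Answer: -2451444/103 ≈ -23800.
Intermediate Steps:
-23811 + (-61 + (97/(-103))*(-76)) = -23811 + (-61 + (97*(-1/103))*(-76)) = -23811 + (-61 - 97/103*(-76)) = -23811 + (-61 + 7372/103) = -23811 + 1089/103 = -2451444/103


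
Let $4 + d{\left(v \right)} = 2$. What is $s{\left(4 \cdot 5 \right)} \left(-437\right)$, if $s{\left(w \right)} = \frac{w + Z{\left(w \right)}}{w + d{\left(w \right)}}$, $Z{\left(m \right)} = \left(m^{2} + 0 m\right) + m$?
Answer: $- \frac{96140}{9} \approx -10682.0$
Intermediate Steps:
$d{\left(v \right)} = -2$ ($d{\left(v \right)} = -4 + 2 = -2$)
$Z{\left(m \right)} = m + m^{2}$ ($Z{\left(m \right)} = \left(m^{2} + 0\right) + m = m^{2} + m = m + m^{2}$)
$s{\left(w \right)} = \frac{w + w \left(1 + w\right)}{-2 + w}$ ($s{\left(w \right)} = \frac{w + w \left(1 + w\right)}{w - 2} = \frac{w + w \left(1 + w\right)}{-2 + w}$)
$s{\left(4 \cdot 5 \right)} \left(-437\right) = \frac{4 \cdot 5 \left(2 + 4 \cdot 5\right)}{-2 + 4 \cdot 5} \left(-437\right) = \frac{20 \left(2 + 20\right)}{-2 + 20} \left(-437\right) = 20 \cdot \frac{1}{18} \cdot 22 \left(-437\right) = \frac{220}{9} \left(-437\right) = - \frac{96140}{9}$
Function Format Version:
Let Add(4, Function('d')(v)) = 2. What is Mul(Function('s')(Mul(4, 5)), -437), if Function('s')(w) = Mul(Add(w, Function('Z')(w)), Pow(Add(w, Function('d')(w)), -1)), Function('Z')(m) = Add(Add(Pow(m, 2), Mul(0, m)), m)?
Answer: Rational(-96140, 9) ≈ -10682.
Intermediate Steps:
Function('d')(v) = -2 (Function('d')(v) = Add(-4, 2) = -2)
Function('Z')(m) = Add(m, Pow(m, 2)) (Function('Z')(m) = Add(Add(Pow(m, 2), 0), m) = Add(Pow(m, 2), m) = Add(m, Pow(m, 2)))
Function('s')(w) = Mul(Pow(Add(-2, w), -1), Add(w, Mul(w, Add(1, w)))) (Function('s')(w) = Mul(Add(w, Mul(w, Add(1, w))), Pow(Add(w, -2), -1)) = Mul(Add(w, Mul(w, Add(1, w))), Pow(Add(-2, w), -1)) = Mul(Pow(Add(-2, w), -1), Add(w, Mul(w, Add(1, w)))))
Mul(Function('s')(Mul(4, 5)), -437) = Mul(Mul(Mul(4, 5), Pow(Add(-2, Mul(4, 5)), -1), Add(2, Mul(4, 5))), -437) = Mul(Mul(20, Pow(Add(-2, 20), -1), Add(2, 20)), -437) = Mul(Mul(20, Pow(18, -1), 22), -437) = Mul(Mul(20, Rational(1, 18), 22), -437) = Mul(Rational(220, 9), -437) = Rational(-96140, 9)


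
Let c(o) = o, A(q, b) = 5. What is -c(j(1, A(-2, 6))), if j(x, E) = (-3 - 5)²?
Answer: -64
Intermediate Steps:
j(x, E) = 64 (j(x, E) = (-8)² = 64)
-c(j(1, A(-2, 6))) = -1*64 = -64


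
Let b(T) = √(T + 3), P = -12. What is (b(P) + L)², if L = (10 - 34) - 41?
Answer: 4216 - 390*I ≈ 4216.0 - 390.0*I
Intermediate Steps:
L = -65 (L = -24 - 41 = -65)
b(T) = √(3 + T)
(b(P) + L)² = (√(3 - 12) - 65)² = (√(-9) - 65)² = (3*I - 65)² = (-65 + 3*I)²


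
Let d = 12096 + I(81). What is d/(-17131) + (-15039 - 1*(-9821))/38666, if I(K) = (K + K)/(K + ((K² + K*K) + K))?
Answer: -22840852587/27157877086 ≈ -0.84104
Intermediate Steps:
I(K) = 2*K/(2*K + 2*K²) (I(K) = (2*K)/(K + ((K² + K²) + K)) = (2*K)/(K + (2*K² + K)) = (2*K)/(K + (K + 2*K²)) = (2*K)/(2*K + 2*K²) = 2*K/(2*K + 2*K²))
d = 991873/82 (d = 12096 + 1/(1 + 81) = 12096 + 1/82 = 991873/82 ≈ 12096.)
d/(-17131) + (-15039 - 1*(-9821))/38666 = (991873/82)/(-17131) + (-15039 - 1*(-9821))/38666 = (991873/82)*(-1/17131) + (-15039 + 9821)*(1/38666) = -991873/1404742 - 5218*1/38666 = -991873/1404742 - 2609/19333 = -22840852587/27157877086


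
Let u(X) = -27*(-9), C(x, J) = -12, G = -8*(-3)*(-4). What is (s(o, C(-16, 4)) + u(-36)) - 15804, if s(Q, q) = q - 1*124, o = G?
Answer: -15697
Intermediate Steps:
G = -96 (G = 24*(-4) = -96)
o = -96
s(Q, q) = -124 + q (s(Q, q) = q - 124 = -124 + q)
u(X) = 243
(s(o, C(-16, 4)) + u(-36)) - 15804 = ((-124 - 12) + 243) - 15804 = (-136 + 243) - 15804 = 107 - 15804 = -15697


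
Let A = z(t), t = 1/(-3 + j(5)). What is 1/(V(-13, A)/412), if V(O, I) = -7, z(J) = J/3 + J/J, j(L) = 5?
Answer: -412/7 ≈ -58.857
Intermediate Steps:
t = ½ (t = 1/(-3 + 5) = 1/2 = ½ ≈ 0.50000)
z(J) = 1 + J/3 (z(J) = J*(⅓) + 1 = J/3 + 1 = 1 + J/3)
A = 7/6 (A = 1 + (⅓)*(½) = 1 + ⅙ = 7/6 ≈ 1.1667)
1/(V(-13, A)/412) = 1/(-7/412) = -412/7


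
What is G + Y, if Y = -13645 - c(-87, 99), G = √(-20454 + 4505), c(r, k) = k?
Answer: -13744 + I*√15949 ≈ -13744.0 + 126.29*I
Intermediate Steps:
G = I*√15949 (G = √(-15949) = I*√15949 ≈ 126.29*I)
Y = -13744 (Y = -13645 - 1*99 = -13645 - 99 = -13744)
G + Y = I*√15949 - 13744 = -13744 + I*√15949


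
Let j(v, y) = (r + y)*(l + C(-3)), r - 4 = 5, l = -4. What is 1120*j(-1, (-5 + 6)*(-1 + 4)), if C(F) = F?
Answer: -94080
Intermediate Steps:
r = 9 (r = 4 + 5 = 9)
j(v, y) = -63 - 7*y (j(v, y) = (9 + y)*(-4 - 3) = (9 + y)*(-7) = -63 - 7*y)
1120*j(-1, (-5 + 6)*(-1 + 4)) = 1120*(-63 - 7*(-5 + 6)*(-1 + 4)) = 1120*(-63 - 7*3) = 1120*(-63 - 21) = 1120*(-84) = -94080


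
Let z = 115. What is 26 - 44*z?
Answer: -5034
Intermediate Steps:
26 - 44*z = 26 - 44*115 = 26 - 5060 = -5034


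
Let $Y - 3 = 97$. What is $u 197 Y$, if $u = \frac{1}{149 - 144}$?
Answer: $3940$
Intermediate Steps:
$Y = 100$ ($Y = 3 + 97 = 100$)
$u = \frac{1}{5} \approx 0.2$
$u 197 Y = \frac{1}{5} \cdot 197 \cdot 100 = \frac{197}{5} \cdot 100 = 3940$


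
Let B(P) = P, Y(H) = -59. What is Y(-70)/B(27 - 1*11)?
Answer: -59/16 ≈ -3.6875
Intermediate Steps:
Y(-70)/B(27 - 1*11) = -59/(27 - 1*11) = -59/(27 - 11) = -59/16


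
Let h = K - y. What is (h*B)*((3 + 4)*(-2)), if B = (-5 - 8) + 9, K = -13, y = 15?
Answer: -1568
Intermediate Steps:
h = -28 (h = -13 - 1*15 = -13 - 15 = -28)
B = -4 (B = -13 + 9 = -4)
(h*B)*((3 + 4)*(-2)) = (-28*(-4))*((3 + 4)*(-2)) = 112*(7*(-2)) = 112*(-14) = -1568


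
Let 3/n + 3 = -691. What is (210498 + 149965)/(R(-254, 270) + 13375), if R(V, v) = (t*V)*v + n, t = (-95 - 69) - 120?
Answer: 250161322/13526125927 ≈ 0.018495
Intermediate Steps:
n = -3/694 (n = 3/(-3 - 691) = 3/(-694) = 3*(-1/694) = -3/694 ≈ -0.0043228)
t = -284 (t = -164 - 120 = -284)
R(V, v) = -3/694 - 284*V*v (R(V, v) = (-284*V)*v - 3/694 = -284*V*v - 3/694 = -3/694 - 284*V*v)
(210498 + 149965)/(R(-254, 270) + 13375) = (210498 + 149965)/((-3/694 - 284*(-254)*270) + 13375) = 360463/((-3/694 + 19476720) + 13375) = 360463/(13516843677/694 + 13375) = 360463/(13526125927/694) = 360463*(694/13526125927) = 250161322/13526125927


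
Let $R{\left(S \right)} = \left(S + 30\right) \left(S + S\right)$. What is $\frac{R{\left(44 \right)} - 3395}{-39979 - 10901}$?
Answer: $- \frac{1039}{16960} \approx -0.061262$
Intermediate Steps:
$R{\left(S \right)} = 2 S \left(30 + S\right)$ ($R{\left(S \right)} = \left(30 + S\right) 2 S = 2 S \left(30 + S\right)$)
$\frac{R{\left(44 \right)} - 3395}{-39979 - 10901} = \frac{2 \cdot 44 \left(30 + 44\right) - 3395}{-39979 - 10901} = \frac{2 \cdot 44 \cdot 74 - 3395}{-50880} = \left(6512 - 3395\right) \left(- \frac{1}{50880}\right) = 3117 \left(- \frac{1}{50880}\right) = - \frac{1039}{16960}$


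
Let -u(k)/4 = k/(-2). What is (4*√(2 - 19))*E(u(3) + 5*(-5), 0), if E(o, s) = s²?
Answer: 0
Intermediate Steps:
u(k) = 2*k (u(k) = -4*k/(-2) = -4*k*(-1)/2 = -(-2)*k = 2*k)
(4*√(2 - 19))*E(u(3) + 5*(-5), 0) = (4*√(2 - 19))*0² = (4*√(-17))*0 = (4*(I*√17))*0 = (4*I*√17)*0 = 0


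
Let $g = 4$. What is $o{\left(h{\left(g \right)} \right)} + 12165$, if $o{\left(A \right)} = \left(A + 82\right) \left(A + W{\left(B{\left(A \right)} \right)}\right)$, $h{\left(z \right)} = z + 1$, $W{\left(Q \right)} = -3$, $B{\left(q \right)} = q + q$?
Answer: $12339$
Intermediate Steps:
$B{\left(q \right)} = 2 q$
$h{\left(z \right)} = 1 + z$
$o{\left(A \right)} = \left(-3 + A\right) \left(82 + A\right)$ ($o{\left(A \right)} = \left(A + 82\right) \left(A - 3\right) = \left(82 + A\right) \left(-3 + A\right) = \left(-3 + A\right) \left(82 + A\right)$)
$o{\left(h{\left(g \right)} \right)} + 12165 = \left(-246 + \left(1 + 4\right)^{2} + 79 \left(1 + 4\right)\right) + 12165 = \left(-246 + 5^{2} + 79 \cdot 5\right) + 12165 = \left(-246 + 25 + 395\right) + 12165 = 174 + 12165 = 12339$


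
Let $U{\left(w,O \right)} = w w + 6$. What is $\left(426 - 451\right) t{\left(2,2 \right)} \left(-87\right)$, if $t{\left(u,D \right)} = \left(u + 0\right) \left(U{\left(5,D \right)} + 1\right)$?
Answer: $139200$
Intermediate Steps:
$U{\left(w,O \right)} = 6 + w^{2}$ ($U{\left(w,O \right)} = w^{2} + 6 = 6 + w^{2}$)
$t{\left(u,D \right)} = 32 u$ ($t{\left(u,D \right)} = \left(u + 0\right) \left(\left(6 + 5^{2}\right) + 1\right) = u \left(\left(6 + 25\right) + 1\right) = u \left(31 + 1\right) = u 32 = 32 u$)
$\left(426 - 451\right) t{\left(2,2 \right)} \left(-87\right) = \left(426 - 451\right) 32 \cdot 2 \left(-87\right) = - 25 \cdot 64 \left(-87\right) = \left(-25\right) \left(-5568\right) = 139200$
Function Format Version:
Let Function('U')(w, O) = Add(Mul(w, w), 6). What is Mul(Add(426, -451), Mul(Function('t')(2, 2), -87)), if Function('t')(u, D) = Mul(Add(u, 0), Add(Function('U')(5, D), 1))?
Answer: 139200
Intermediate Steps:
Function('U')(w, O) = Add(6, Pow(w, 2)) (Function('U')(w, O) = Add(Pow(w, 2), 6) = Add(6, Pow(w, 2)))
Function('t')(u, D) = Mul(32, u) (Function('t')(u, D) = Mul(Add(u, 0), Add(Add(6, Pow(5, 2)), 1)) = Mul(u, Add(Add(6, 25), 1)) = Mul(u, Add(31, 1)) = Mul(u, 32) = Mul(32, u))
Mul(Add(426, -451), Mul(Function('t')(2, 2), -87)) = Mul(Add(426, -451), Mul(Mul(32, 2), -87)) = Mul(-25, Mul(64, -87)) = Mul(-25, -5568) = 139200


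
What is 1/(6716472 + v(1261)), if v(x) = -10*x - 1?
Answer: 1/6703861 ≈ 1.4917e-7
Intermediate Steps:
v(x) = -1 - 10*x
1/(6716472 + v(1261)) = 1/(6716472 + (-1 - 10*1261)) = 1/(6716472 + (-1 - 12610)) = 1/(6716472 - 12611) = 1/6703861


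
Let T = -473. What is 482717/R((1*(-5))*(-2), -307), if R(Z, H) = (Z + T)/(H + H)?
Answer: 296388238/463 ≈ 6.4015e+5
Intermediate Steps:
R(Z, H) = (-473 + Z)/(2*H) (R(Z, H) = (Z - 473)/(H + H) = (-473 + Z)/((2*H)) = (-473 + Z)*(1/(2*H)) = (-473 + Z)/(2*H))
482717/R((1*(-5))*(-2), -307) = 482717/(((1/2)*(-473 + (1*(-5))*(-2))/(-307))) = 482717/(((1/2)*(-1/307)*(-473 - 5*(-2)))) = 482717/(((1/2)*(-1/307)*(-473 + 10))) = 482717/(((1/2)*(-1/307)*(-463))) = 482717/(463/614) = 482717*(614/463) = 296388238/463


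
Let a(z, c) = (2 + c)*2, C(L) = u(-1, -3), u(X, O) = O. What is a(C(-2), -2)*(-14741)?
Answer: 0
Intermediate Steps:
C(L) = -3
a(z, c) = 4 + 2*c
a(C(-2), -2)*(-14741) = (4 + 2*(-2))*(-14741) = (4 - 4)*(-14741) = 0*(-14741) = 0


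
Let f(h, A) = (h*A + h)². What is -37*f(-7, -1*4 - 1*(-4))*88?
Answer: -159544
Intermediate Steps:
f(h, A) = (h + A*h)² (f(h, A) = (A*h + h)² = (h + A*h)²)
-37*f(-7, -1*4 - 1*(-4))*88 = -37*(-7)²*(1 + (-1*4 - 1*(-4)))²*88 = -1813*(1 + (-4 + 4))²*88 = -1813*(1 + 0)²*88 = -1813*1²*88 = -1813*88 = -159544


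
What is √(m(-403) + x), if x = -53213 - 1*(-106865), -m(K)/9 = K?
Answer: √57279 ≈ 239.33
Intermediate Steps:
m(K) = -9*K
x = 53652 (x = -53213 + 106865 = 53652)
√(m(-403) + x) = √(-9*(-403) + 53652) = √(3627 + 53652) = √57279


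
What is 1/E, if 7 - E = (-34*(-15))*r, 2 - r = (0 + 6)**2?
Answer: 1/17347 ≈ 5.7647e-5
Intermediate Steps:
r = -34 (r = 2 - (0 + 6)**2 = 2 - 1*6**2 = 2 - 1*36 = 2 - 36 = -34)
E = 17347 (E = 7 - (-34*(-15))*(-34) = 7 - 510*(-34) = 7 - 1*(-17340) = 7 + 17340 = 17347)
1/E = 1/17347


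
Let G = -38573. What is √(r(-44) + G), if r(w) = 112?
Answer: I*√38461 ≈ 196.11*I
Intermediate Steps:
√(r(-44) + G) = √(112 - 38573) = √(-38461) = I*√38461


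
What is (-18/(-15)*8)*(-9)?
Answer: -432/5 ≈ -86.400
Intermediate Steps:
(-18/(-15)*8)*(-9) = (-18*(-1/15)*8)*(-9) = ((6/5)*8)*(-9) = (48/5)*(-9) = -432/5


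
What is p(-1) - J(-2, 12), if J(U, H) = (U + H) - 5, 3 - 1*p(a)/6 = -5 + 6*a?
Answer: 79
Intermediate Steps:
p(a) = 48 - 36*a (p(a) = 18 - 6*(-5 + 6*a) = 18 + (30 - 36*a) = 48 - 36*a)
J(U, H) = -5 + H + U (J(U, H) = (H + U) - 5 = -5 + H + U)
p(-1) - J(-2, 12) = (48 - 36*(-1)) - (-5 + 12 - 2) = (48 + 36) - 1*5 = 84 - 5 = 79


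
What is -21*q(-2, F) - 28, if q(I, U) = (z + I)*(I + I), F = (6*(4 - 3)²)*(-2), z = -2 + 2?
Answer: -196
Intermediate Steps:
z = 0
F = -12 (F = (6*1²)*(-2) = (6*1)*(-2) = 6*(-2) = -12)
q(I, U) = 2*I² (q(I, U) = (0 + I)*(I + I) = I*(2*I) = 2*I²)
-21*q(-2, F) - 28 = -42*(-2)² - 28 = -42*4 - 28 = -21*8 - 28 = -168 - 28 = -196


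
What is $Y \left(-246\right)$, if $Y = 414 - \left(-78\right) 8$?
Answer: $-255348$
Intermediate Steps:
$Y = 1038$ ($Y = 414 - -624 = 414 + 624 = 1038$)
$Y \left(-246\right) = 1038 \left(-246\right) = -255348$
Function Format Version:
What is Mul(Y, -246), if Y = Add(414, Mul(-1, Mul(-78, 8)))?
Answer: -255348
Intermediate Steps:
Y = 1038 (Y = Add(414, Mul(-1, -624)) = Add(414, 624) = 1038)
Mul(Y, -246) = Mul(1038, -246) = -255348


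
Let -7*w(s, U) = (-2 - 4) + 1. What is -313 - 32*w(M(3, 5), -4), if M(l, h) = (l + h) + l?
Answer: -2351/7 ≈ -335.86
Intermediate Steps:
M(l, h) = h + 2*l (M(l, h) = (h + l) + l = h + 2*l)
w(s, U) = 5/7 (w(s, U) = -((-2 - 4) + 1)/7 = -(-6 + 1)/7 = -1/7*(-5) = 5/7)
-313 - 32*w(M(3, 5), -4) = -313 - 32*5/7 = -313 - 1*160/7 = -313 - 160/7 = -2351/7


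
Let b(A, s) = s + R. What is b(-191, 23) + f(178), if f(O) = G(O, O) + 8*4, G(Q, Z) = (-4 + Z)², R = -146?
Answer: 30185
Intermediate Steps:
b(A, s) = -146 + s (b(A, s) = s - 146 = -146 + s)
f(O) = 32 + (-4 + O)² (f(O) = (-4 + O)² + 8*4 = (-4 + O)² + 32 = 32 + (-4 + O)²)
b(-191, 23) + f(178) = (-146 + 23) + (32 + (-4 + 178)²) = -123 + (32 + 174²) = -123 + (32 + 30276) = -123 + 30308 = 30185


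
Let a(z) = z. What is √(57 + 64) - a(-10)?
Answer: 21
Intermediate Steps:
√(57 + 64) - a(-10) = √(57 + 64) - 1*(-10) = √121 + 10 = 11 + 10 = 21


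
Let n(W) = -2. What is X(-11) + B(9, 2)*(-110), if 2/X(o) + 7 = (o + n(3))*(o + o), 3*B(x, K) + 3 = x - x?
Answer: 30692/279 ≈ 110.01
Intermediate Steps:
B(x, K) = -1 (B(x, K) = -1 + (x - x)/3 = -1 + (1/3)*0 = -1 + 0 = -1)
X(o) = 2/(-7 + 2*o*(-2 + o)) (X(o) = 2/(-7 + (o - 2)*(o + o)) = 2/(-7 + (-2 + o)*(2*o)) = 2/(-7 + 2*o*(-2 + o)))
X(-11) + B(9, 2)*(-110) = 2/(-7 - 4*(-11) + 2*(-11)**2) - 1*(-110) = 2/(-7 + 44 + 2*121) + 110 = 2/(-7 + 44 + 242) + 110 = 2/279 + 110 = 30692/279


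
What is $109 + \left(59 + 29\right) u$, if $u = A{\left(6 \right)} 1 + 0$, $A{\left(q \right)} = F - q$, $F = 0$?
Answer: $-419$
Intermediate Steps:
$A{\left(q \right)} = - q$ ($A{\left(q \right)} = 0 - q = - q$)
$u = -6$ ($u = \left(-1\right) 6 \cdot 1 + 0 = \left(-6\right) 1 + 0 = -6 + 0 = -6$)
$109 + \left(59 + 29\right) u = 109 + \left(59 + 29\right) \left(-6\right) = 109 + 88 \left(-6\right) = 109 - 528 = -419$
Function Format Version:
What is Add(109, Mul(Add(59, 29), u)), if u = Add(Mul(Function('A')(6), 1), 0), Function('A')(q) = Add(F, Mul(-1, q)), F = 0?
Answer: -419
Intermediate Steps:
Function('A')(q) = Mul(-1, q) (Function('A')(q) = Add(0, Mul(-1, q)) = Mul(-1, q))
u = -6 (u = Add(Mul(Mul(-1, 6), 1), 0) = Add(Mul(-6, 1), 0) = Add(-6, 0) = -6)
Add(109, Mul(Add(59, 29), u)) = Add(109, Mul(Add(59, 29), -6)) = Add(109, Mul(88, -6)) = Add(109, -528) = -419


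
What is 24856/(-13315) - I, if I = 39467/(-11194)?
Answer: 247265041/149048110 ≈ 1.6590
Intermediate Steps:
I = -39467/11194 (I = 39467*(-1/11194) = -39467/11194 ≈ -3.5257)
24856/(-13315) - I = 24856/(-13315) - 1*(-39467/11194) = 24856*(-1/13315) + 39467/11194 = -24856/13315 + 39467/11194 = 247265041/149048110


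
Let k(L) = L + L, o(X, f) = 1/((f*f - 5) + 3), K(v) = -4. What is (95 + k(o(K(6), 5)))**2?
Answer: 4782969/529 ≈ 9041.5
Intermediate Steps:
o(X, f) = 1/(-2 + f**2) (o(X, f) = 1/((f**2 - 5) + 3) = 1/((-5 + f**2) + 3) = 1/(-2 + f**2))
k(L) = 2*L
(95 + k(o(K(6), 5)))**2 = (95 + 2/(-2 + 5**2))**2 = (95 + 2/(-2 + 25))**2 = (95 + 2/23)**2 = (2187/23)**2 = 4782969/529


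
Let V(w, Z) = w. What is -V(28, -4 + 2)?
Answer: -28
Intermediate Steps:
-V(28, -4 + 2) = -1*28 = -28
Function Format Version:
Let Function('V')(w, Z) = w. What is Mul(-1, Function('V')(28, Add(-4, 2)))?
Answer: -28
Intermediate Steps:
Mul(-1, Function('V')(28, Add(-4, 2))) = Mul(-1, 28) = -28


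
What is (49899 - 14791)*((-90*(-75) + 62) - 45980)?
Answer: -1375110144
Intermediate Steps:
(49899 - 14791)*((-90*(-75) + 62) - 45980) = 35108*((6750 + 62) - 45980) = 35108*(6812 - 45980) = 35108*(-39168) = -1375110144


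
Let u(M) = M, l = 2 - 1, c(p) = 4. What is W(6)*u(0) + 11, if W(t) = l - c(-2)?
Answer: 11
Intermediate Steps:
l = 1
W(t) = -3 (W(t) = 1 - 1*4 = 1 - 4 = -3)
W(6)*u(0) + 11 = -3*0 + 11 = 0 + 11 = 11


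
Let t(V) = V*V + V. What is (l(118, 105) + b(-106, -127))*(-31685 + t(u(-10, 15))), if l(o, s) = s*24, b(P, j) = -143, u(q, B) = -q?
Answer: -75053775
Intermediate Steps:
t(V) = V + V**2 (t(V) = V**2 + V = V + V**2)
l(o, s) = 24*s
(l(118, 105) + b(-106, -127))*(-31685 + t(u(-10, 15))) = (24*105 - 143)*(-31685 + (-1*(-10))*(1 - 1*(-10))) = (2520 - 143)*(-31685 + 10*(1 + 10)) = 2377*(-31685 + 10*11) = 2377*(-31685 + 110) = 2377*(-31575) = -75053775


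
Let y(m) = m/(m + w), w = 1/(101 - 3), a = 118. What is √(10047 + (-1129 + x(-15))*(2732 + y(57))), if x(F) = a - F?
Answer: 3*I*√9406062341033/5587 ≈ 1646.8*I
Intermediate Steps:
w = 1/98 ≈ 0.010204
x(F) = 118 - F
y(m) = m/(1/98 + m) (y(m) = m/(m + 1/98) = m/(1/98 + m))
√(10047 + (-1129 + x(-15))*(2732 + y(57))) = √(10047 + (-1129 + (118 - 1*(-15)))*(2732 + 98*57/(1 + 98*57))) = √(10047 + (-1129 + (118 + 15))*(2732 + 98*57/(1 + 5586))) = √(10047 + (-1129 + 133)*(2732 + 98*57/5587)) = √(10047 - 996*(2732 + 98*57*(1/5587))) = √(10047 - 996*(2732 + 5586/5587)) = √(10047 - 996*15269270/5587) = √(10047 - 15208192920/5587) = √(-15152060331/5587) = 3*I*√9406062341033/5587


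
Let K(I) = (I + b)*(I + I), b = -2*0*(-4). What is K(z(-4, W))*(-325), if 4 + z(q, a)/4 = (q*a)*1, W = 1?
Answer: -665600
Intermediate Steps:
z(q, a) = -16 + 4*a*q (z(q, a) = -16 + 4*((q*a)*1) = -16 + 4*((a*q)*1) = -16 + 4*(a*q) = -16 + 4*a*q)
b = 0 (b = 0*(-4) = 0)
K(I) = 2*I² (K(I) = (I + 0)*(I + I) = I*(2*I) = 2*I²)
K(z(-4, W))*(-325) = (2*(-16 + 4*1*(-4))²)*(-325) = (2*(-16 - 16)²)*(-325) = (2*(-32)²)*(-325) = (2*1024)*(-325) = 2048*(-325) = -665600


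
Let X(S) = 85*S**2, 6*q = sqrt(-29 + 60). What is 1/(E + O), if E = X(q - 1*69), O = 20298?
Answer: 32404284/13764609071537 + 149040*sqrt(31)/13764609071537 ≈ 2.4145e-6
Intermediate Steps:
q = sqrt(31)/6 (q = sqrt(-29 + 60)/6 = sqrt(31)/6 ≈ 0.92796)
E = 85*(-69 + sqrt(31)/6)**2 (E = 85*(sqrt(31)/6 - 1*69)**2 = 85*(sqrt(31)/6 - 69)**2 = 85*(-69 + sqrt(31)/6)**2 ≈ 3.9387e+5)
1/(E + O) = 1/((14571295/36 - 1955*sqrt(31)) + 20298) = 1/(15302023/36 - 1955*sqrt(31))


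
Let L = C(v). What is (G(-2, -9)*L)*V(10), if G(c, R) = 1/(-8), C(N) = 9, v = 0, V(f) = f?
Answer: -45/4 ≈ -11.250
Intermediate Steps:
L = 9
G(c, R) = -⅛
(G(-2, -9)*L)*V(10) = -⅛*9*10 = -9/8*10 = -45/4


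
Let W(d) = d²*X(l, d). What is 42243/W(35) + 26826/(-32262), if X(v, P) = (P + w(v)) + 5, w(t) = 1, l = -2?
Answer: 2584636/270059825 ≈ 0.0095706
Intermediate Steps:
X(v, P) = 6 + P (X(v, P) = (P + 1) + 5 = (1 + P) + 5 = 6 + P)
W(d) = d²*(6 + d)
42243/W(35) + 26826/(-32262) = 42243/((35²*(6 + 35))) + 26826/(-32262) = 42243/((1225*41)) + 26826*(-1/32262) = 42243/50225 - 4471/5377 = 2584636/270059825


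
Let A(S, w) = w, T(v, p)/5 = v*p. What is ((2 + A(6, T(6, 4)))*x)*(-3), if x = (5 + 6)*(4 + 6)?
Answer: -40260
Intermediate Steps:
T(v, p) = 5*p*v (T(v, p) = 5*(v*p) = 5*(p*v) = 5*p*v)
x = 110 (x = 11*10 = 110)
((2 + A(6, T(6, 4)))*x)*(-3) = ((2 + 5*4*6)*110)*(-3) = ((2 + 120)*110)*(-3) = (122*110)*(-3) = 13420*(-3) = -40260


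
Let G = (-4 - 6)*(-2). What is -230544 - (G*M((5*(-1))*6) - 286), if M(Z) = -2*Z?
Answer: -231458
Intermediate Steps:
G = 20 (G = -10*(-2) = 20)
-230544 - (G*M((5*(-1))*6) - 286) = -230544 - (20*(-2*5*(-1)*6) - 286) = -230544 - (20*(-(-10)*6) - 286) = -230544 - (20*(-2*(-30)) - 286) = -230544 - (20*60 - 286) = -230544 - (1200 - 286) = -230544 - 1*914 = -230544 - 914 = -231458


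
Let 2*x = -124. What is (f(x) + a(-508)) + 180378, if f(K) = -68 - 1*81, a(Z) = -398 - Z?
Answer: 180339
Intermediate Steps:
x = -62 (x = (1/2)*(-124) = -62)
f(K) = -149 (f(K) = -68 - 81 = -149)
(f(x) + a(-508)) + 180378 = (-149 + (-398 - 1*(-508))) + 180378 = (-149 + (-398 + 508)) + 180378 = (-149 + 110) + 180378 = -39 + 180378 = 180339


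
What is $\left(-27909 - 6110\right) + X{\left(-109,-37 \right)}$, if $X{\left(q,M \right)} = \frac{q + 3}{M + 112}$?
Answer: $- \frac{2551531}{75} \approx -34020.0$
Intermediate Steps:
$X{\left(q,M \right)} = \frac{3 + q}{112 + M}$
$\left(-27909 - 6110\right) + X{\left(-109,-37 \right)} = \left(-27909 - 6110\right) + \frac{3 - 109}{112 - 37} = -34019 + \frac{1}{75} \left(-106\right) = -34019 - \frac{106}{75} = - \frac{2551531}{75}$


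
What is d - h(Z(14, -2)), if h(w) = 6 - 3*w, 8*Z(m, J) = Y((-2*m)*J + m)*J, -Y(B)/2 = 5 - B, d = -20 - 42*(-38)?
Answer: 2945/2 ≈ 1472.5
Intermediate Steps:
d = 1576 (d = -20 + 1596 = 1576)
Y(B) = -10 + 2*B (Y(B) = -2*(5 - B) = -10 + 2*B)
Z(m, J) = J*(-10 + 2*m - 4*J*m)/8 (Z(m, J) = ((-10 + 2*((-2*m)*J + m))*J)/8 = ((-10 + 2*(-2*J*m + m))*J)/8 = ((-10 + 2*(m - 2*J*m))*J)/8 = ((-10 + (2*m - 4*J*m))*J)/8 = ((-10 + 2*m - 4*J*m)*J)/8 = (J*(-10 + 2*m - 4*J*m))/8 = J*(-10 + 2*m - 4*J*m)/8)
d - h(Z(14, -2)) = 1576 - (6 - 3*(-2)*(-5 + 14 - 2*(-2)*14)/4) = 1576 - (6 - 3*(-2)*(-5 + 14 + 56)/4) = 1576 - (6 - 3*(-2)*65/4) = 1576 - (6 - 3*(-65/2)) = 1576 - (6 + 195/2) = 1576 - 1*207/2 = 1576 - 207/2 = 2945/2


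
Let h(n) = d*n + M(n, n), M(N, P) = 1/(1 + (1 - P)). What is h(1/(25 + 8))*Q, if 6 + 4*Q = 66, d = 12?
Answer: 1869/143 ≈ 13.070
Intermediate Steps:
M(N, P) = 1/(2 - P)
Q = 15 (Q = -3/2 + (1/4)*66 = -3/2 + 33/2 = 15)
h(n) = -1/(-2 + n) + 12*n (h(n) = 12*n - 1/(-2 + n) = -1/(-2 + n) + 12*n)
h(1/(25 + 8))*Q = ((-1 + 12*(-2 + 1/(25 + 8))/(25 + 8))/(-2 + 1/(25 + 8)))*15 = ((-1 + 12*(-2 + 1/33)/33)/(-2 + 1/33))*15 = ((-1 + 12*(1/33)*(-2 + 1/33))/(-2 + 1/33))*15 = ((-1 + 12*(1/33)*(-65/33))/(-65/33))*15 = -33*(-1 - 260/363)/65*15 = -33/65*(-623/363)*15 = (623/715)*15 = 1869/143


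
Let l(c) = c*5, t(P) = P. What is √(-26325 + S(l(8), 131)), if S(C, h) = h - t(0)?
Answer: I*√26194 ≈ 161.85*I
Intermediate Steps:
l(c) = 5*c
S(C, h) = h (S(C, h) = h - 1*0 = h + 0 = h)
√(-26325 + S(l(8), 131)) = √(-26325 + 131) = √(-26194) = I*√26194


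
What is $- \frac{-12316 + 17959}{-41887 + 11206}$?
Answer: $\frac{627}{3409} \approx 0.18392$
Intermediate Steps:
$- \frac{-12316 + 17959}{-41887 + 11206} = - \frac{5643}{-30681} = - \frac{5643 \left(-1\right)}{30681} = \left(-1\right) \left(- \frac{627}{3409}\right) = \frac{627}{3409}$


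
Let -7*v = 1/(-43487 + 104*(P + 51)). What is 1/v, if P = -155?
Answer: 380121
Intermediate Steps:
v = 1/380121 (v = -1/(7*(-43487 + 104*(-155 + 51))) = -1/(7*(-43487 + 104*(-104))) = -1/(7*(-43487 - 10816)) = -⅐/(-54303) = -⅐*(-1/54303) = 1/380121 ≈ 2.6307e-6)
1/v = 1/(1/380121) = 380121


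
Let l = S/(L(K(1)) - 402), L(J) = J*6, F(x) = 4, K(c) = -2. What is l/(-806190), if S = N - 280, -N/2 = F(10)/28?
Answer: -109/129796590 ≈ -8.3978e-7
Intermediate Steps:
L(J) = 6*J
N = -2/7 (N = -8/28 = -2*⅐ = -2/7 ≈ -0.28571)
S = -1962/7 (S = -2/7 - 280 = -1962/7 ≈ -280.29)
l = 109/161 (l = -1962/7/(6*(-2) - 402) = -1962/7/(-12 - 402) = -1962/7/(-414) = -1/414*(-1962/7) = 109/161 ≈ 0.67702)
l/(-806190) = (109/161)/(-806190) = (109/161)*(-1/806190) = -109/129796590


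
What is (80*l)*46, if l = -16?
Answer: -58880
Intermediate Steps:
(80*l)*46 = (80*(-16))*46 = -1280*46 = -58880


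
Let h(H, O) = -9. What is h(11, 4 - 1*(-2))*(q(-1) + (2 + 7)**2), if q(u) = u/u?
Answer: -738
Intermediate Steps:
q(u) = 1
h(11, 4 - 1*(-2))*(q(-1) + (2 + 7)**2) = -9*(1 + (2 + 7)**2) = -9*(1 + 9**2) = -9*(1 + 81) = -9*82 = -738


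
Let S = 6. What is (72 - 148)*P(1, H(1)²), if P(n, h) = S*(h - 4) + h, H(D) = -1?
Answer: 1292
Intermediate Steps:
P(n, h) = -24 + 7*h (P(n, h) = 6*(h - 4) + h = 6*(-4 + h) + h = (-24 + 6*h) + h = -24 + 7*h)
(72 - 148)*P(1, H(1)²) = (72 - 148)*(-24 + 7*(-1)²) = -76*(-24 + 7*1) = -76*(-24 + 7) = -76*(-17) = 1292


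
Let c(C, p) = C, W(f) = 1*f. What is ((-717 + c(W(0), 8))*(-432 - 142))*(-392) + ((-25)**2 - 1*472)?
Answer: -161330583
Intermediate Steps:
W(f) = f
((-717 + c(W(0), 8))*(-432 - 142))*(-392) + ((-25)**2 - 1*472) = ((-717 + 0)*(-432 - 142))*(-392) + ((-25)**2 - 1*472) = -717*(-574)*(-392) + (625 - 472) = 411558*(-392) + 153 = -161330736 + 153 = -161330583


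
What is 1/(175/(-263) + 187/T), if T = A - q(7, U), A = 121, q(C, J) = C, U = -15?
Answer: 29982/29231 ≈ 1.0257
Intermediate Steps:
T = 114 (T = 121 - 1*7 = 121 - 7 = 114)
1/(175/(-263) + 187/T) = 1/(175/(-263) + 187/114) = 1/(175*(-1/263) + 187*(1/114)) = 1/(-175/263 + 187/114) = 1/(29231/29982) = 29982/29231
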